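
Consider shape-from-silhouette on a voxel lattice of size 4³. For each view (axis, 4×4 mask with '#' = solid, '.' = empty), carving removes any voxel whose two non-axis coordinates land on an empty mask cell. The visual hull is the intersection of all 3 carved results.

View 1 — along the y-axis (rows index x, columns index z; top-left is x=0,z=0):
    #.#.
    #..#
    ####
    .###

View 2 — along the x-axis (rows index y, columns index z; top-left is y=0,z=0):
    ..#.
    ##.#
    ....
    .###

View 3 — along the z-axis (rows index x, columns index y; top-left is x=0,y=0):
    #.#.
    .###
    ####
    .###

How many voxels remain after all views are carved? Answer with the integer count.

|visual hull| = 16

before carving: 64 voxels (4×4×4)
V1 y: intersect with XZ mask (11 set) -- 44 left
V2 x: intersect with YZ mask (7 set) -- 19 left
V3 z: intersect with XY mask (12 set) -- 16 left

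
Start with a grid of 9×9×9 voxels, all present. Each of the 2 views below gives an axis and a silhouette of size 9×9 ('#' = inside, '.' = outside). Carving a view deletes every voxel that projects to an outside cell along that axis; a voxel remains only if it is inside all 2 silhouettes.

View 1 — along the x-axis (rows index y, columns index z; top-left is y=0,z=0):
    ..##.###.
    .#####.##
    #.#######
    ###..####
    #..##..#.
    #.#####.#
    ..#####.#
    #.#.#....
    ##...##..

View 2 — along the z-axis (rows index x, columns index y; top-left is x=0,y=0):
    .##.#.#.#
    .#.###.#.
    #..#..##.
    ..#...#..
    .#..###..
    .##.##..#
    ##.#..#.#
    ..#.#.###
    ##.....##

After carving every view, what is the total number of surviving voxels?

start: 9×9×9 = 729 voxels
after view 1 [x-axis, 51 of 81 cells solid] → remaining = 459
after view 2 [z-axis, 39 of 81 cells solid] → remaining = 219

voxel count = 219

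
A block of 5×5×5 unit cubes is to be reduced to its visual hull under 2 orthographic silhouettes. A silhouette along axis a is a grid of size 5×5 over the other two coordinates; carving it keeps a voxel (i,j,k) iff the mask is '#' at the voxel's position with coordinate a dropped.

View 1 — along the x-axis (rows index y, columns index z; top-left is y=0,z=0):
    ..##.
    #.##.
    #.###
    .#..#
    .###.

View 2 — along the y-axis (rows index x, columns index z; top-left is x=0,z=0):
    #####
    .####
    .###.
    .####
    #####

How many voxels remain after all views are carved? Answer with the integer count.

before carving: 125 voxels (5×5×5)
carve view 1 (along x, YZ-mask fill 14/25): 70 voxels remain
carve view 2 (along y, XZ-mask fill 21/25): 62 voxels remain

remaining voxels: 62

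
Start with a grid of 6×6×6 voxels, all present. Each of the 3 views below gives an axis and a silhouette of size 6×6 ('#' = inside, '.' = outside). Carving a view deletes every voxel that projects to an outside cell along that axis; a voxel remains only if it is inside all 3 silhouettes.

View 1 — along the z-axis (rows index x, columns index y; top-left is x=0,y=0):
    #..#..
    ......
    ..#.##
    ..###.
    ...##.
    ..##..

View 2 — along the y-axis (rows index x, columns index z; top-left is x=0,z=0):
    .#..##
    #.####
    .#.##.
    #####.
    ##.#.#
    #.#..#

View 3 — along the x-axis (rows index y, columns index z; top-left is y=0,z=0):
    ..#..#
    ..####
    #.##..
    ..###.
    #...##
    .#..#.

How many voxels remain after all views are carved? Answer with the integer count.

full grid |V| = 216
after view 1 [z-axis, 12 of 36 cells solid] → remaining = 72
after view 2 [y-axis, 23 of 36 cells solid] → remaining = 44
after view 3 [x-axis, 17 of 36 cells solid] → remaining = 20

20 voxels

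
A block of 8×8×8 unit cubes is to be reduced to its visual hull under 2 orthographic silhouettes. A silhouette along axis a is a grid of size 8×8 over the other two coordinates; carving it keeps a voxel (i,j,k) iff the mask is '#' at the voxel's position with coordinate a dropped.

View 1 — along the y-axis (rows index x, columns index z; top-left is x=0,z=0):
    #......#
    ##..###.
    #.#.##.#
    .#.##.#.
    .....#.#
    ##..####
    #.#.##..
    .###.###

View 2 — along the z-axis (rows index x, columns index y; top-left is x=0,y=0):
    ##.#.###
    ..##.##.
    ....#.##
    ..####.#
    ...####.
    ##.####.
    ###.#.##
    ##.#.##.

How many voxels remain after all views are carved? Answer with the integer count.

165 voxels

initial block: 8^3 = 512
carve view 1 (along y, XZ-mask fill 34/64): 272 voxels remain
carve view 2 (along z, XY-mask fill 39/64): 165 voxels remain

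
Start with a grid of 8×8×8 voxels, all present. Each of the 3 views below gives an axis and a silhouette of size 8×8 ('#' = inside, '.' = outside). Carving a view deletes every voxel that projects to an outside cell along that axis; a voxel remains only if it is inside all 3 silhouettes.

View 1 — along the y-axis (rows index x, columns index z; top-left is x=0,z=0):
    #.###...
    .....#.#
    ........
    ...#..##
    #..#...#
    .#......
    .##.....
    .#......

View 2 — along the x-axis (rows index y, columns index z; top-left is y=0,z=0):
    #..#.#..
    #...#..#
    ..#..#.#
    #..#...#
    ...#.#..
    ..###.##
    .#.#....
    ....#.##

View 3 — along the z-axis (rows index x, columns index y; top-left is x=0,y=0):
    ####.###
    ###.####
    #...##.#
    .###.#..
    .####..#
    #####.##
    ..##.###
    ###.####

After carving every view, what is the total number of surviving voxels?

voxel count = 39

initial block: 8^3 = 512
step 1: project along y, AND mask (16/64) → |grid| = 128
step 2: project along x, AND mask (24/64) → |grid| = 51
step 3: project along z, AND mask (46/64) → |grid| = 39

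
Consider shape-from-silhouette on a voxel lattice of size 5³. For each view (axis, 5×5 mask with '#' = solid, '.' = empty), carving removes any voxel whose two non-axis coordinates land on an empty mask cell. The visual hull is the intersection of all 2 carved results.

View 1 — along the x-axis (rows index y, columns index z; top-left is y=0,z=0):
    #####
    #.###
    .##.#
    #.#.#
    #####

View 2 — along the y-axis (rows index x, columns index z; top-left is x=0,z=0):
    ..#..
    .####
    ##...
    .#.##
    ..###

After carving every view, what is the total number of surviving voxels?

start: 5×5×5 = 125 voxels
  1. axis=0 (YZ plane), |mask|=20  ⇒  voxels=100
  2. axis=1 (XZ plane), |mask|=13  ⇒  voxels=52

remaining voxels: 52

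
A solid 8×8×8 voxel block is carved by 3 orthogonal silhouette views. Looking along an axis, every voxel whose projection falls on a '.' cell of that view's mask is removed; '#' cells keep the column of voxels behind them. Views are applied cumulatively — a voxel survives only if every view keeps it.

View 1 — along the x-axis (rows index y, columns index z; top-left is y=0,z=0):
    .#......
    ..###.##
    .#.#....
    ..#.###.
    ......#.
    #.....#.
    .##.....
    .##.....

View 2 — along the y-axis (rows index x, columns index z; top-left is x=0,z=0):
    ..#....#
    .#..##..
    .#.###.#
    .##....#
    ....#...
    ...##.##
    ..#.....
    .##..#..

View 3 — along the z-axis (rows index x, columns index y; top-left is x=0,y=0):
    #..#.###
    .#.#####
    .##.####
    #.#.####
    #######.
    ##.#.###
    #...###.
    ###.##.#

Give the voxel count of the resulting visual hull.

initial block: 8^3 = 512
V1 x: intersect with YZ mask (19 set) -- 152 left
V2 y: intersect with XZ mask (22 set) -- 55 left
V3 z: intersect with XY mask (46 set) -- 36 left

voxel count = 36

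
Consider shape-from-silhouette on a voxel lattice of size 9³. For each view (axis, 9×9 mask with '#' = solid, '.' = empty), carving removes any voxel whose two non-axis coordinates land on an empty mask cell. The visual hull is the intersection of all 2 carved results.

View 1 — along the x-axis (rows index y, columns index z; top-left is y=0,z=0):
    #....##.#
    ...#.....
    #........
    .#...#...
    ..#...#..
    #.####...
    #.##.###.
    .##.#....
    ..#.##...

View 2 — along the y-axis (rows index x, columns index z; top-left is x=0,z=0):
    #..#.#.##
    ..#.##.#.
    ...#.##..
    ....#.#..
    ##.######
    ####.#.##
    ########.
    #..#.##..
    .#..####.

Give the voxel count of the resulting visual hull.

initial block: 9^3 = 729
  1. axis=0 (YZ plane), |mask|=27  ⇒  voxels=243
  2. axis=1 (XZ plane), |mask|=46  ⇒  voxels=143

remaining voxels: 143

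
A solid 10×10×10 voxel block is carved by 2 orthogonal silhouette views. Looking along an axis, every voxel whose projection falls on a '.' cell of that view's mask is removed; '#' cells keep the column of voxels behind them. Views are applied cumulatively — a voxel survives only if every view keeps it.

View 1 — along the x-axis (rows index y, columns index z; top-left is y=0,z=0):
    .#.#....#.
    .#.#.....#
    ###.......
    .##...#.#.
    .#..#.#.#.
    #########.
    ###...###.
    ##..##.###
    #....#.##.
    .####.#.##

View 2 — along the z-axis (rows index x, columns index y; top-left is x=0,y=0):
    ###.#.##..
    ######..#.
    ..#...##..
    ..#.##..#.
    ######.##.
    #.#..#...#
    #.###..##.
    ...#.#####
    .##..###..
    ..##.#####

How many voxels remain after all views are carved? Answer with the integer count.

initial block: 10^3 = 1000
step 1: project along x, AND mask (50/100) → |grid| = 500
step 2: project along z, AND mask (56/100) → |grid| = 281

|visual hull| = 281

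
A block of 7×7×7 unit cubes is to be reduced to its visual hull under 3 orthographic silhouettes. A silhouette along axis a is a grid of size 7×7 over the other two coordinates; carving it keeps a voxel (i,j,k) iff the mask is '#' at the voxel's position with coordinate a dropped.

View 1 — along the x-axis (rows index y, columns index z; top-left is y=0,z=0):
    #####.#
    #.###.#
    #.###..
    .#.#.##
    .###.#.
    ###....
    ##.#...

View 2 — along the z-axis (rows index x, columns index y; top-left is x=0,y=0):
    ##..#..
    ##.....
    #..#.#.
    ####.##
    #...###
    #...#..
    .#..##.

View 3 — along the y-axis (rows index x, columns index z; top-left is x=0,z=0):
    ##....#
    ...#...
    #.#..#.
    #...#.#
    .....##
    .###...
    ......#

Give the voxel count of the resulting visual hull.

33 voxels

full grid |V| = 343
step 1: project along x, AND mask (29/49) → |grid| = 203
step 2: project along z, AND mask (23/49) → |grid| = 102
step 3: project along y, AND mask (16/49) → |grid| = 33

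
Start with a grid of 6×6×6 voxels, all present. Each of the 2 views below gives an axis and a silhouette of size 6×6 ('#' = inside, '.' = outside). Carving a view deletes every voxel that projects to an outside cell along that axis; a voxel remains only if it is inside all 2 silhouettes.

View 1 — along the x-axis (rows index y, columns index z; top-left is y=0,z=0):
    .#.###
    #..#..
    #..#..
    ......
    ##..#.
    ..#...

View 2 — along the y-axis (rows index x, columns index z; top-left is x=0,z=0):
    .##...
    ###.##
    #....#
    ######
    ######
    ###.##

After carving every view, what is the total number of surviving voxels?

before carving: 216 voxels (6×6×6)
V1 x: intersect with YZ mask (12 set) -- 72 left
V2 y: intersect with XZ mask (26 set) -- 49 left

voxel count = 49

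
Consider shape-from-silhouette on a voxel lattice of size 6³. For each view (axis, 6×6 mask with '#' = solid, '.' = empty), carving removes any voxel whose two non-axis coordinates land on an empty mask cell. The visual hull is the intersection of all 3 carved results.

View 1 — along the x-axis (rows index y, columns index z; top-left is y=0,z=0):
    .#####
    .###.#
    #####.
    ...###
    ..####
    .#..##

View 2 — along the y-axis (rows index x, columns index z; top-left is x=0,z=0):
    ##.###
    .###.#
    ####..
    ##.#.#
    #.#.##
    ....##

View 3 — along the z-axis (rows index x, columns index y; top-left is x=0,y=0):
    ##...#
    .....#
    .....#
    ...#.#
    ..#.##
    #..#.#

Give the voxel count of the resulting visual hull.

31 voxels

full grid |V| = 216
after view 1 [x-axis, 24 of 36 cells solid] → remaining = 144
after view 2 [y-axis, 23 of 36 cells solid] → remaining = 92
after view 3 [z-axis, 13 of 36 cells solid] → remaining = 31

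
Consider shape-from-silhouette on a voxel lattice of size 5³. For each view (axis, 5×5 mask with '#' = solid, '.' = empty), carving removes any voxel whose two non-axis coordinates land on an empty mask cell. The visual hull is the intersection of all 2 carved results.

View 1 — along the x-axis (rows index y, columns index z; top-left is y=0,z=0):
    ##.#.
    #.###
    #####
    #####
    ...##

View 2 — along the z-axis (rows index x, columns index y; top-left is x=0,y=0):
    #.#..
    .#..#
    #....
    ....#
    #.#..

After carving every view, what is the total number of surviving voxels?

start: 5×5×5 = 125 voxels
V1 x: intersect with YZ mask (19 set) -- 95 left
V2 z: intersect with XY mask (8 set) -- 27 left

27 voxels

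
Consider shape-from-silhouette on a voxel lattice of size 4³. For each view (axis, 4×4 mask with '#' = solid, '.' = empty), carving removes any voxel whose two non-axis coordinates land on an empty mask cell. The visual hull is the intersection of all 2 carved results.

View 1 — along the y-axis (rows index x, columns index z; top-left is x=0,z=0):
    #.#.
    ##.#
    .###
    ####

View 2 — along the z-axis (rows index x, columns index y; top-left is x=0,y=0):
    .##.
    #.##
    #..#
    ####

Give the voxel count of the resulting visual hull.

before carving: 64 voxels (4×4×4)
step 1: project along y, AND mask (12/16) → |grid| = 48
step 2: project along z, AND mask (11/16) → |grid| = 35

|visual hull| = 35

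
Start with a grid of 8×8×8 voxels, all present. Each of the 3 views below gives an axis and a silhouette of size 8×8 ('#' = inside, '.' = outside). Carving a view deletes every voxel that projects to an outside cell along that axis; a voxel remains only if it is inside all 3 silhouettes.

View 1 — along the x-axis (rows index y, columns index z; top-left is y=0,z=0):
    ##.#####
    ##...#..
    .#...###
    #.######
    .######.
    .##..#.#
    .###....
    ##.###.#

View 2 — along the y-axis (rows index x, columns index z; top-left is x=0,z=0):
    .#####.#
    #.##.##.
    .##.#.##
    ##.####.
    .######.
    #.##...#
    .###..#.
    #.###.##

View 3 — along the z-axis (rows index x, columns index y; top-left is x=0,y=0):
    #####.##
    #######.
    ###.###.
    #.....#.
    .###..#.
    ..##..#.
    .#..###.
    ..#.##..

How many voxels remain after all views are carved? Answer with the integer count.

voxel count = 112

initial block: 8^3 = 512
[1] x-view keeps 40 columns → grid now 320
[2] y-view keeps 42 columns → grid now 206
[3] z-view keeps 36 columns → grid now 112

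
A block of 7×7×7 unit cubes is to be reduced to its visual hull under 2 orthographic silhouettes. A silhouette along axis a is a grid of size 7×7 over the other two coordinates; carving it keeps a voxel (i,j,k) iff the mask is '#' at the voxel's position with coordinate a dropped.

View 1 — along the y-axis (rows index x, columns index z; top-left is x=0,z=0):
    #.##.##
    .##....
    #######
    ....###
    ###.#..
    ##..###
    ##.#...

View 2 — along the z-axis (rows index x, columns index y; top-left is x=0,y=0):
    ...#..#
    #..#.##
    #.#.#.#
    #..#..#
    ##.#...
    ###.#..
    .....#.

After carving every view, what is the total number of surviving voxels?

before carving: 343 voxels (7×7×7)
[1] y-view keeps 29 columns → grid now 203
[2] z-view keeps 21 columns → grid now 90

remaining voxels: 90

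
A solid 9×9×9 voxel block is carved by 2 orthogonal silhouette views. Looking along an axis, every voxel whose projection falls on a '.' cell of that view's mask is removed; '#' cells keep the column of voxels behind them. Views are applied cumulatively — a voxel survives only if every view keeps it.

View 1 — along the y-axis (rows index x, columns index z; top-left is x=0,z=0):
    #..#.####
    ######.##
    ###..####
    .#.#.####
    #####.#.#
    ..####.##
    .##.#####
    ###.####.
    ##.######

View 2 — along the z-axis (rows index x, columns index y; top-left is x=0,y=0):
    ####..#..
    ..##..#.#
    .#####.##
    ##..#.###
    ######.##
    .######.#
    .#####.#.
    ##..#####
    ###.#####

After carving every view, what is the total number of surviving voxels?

before carving: 729 voxels (9×9×9)
V1 y: intersect with XZ mask (62 set) -- 558 left
V2 z: intersect with XY mask (58 set) -- 400 left

remaining voxels: 400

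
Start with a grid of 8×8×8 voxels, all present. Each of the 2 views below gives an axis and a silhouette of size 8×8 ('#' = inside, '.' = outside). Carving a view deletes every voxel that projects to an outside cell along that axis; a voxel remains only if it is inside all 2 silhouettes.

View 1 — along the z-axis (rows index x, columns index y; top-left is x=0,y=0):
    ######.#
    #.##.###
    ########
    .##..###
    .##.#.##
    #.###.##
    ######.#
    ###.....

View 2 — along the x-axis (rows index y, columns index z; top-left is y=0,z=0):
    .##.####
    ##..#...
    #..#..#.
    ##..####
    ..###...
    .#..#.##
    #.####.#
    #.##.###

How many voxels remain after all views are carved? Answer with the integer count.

initial block: 8^3 = 512
carve view 1 (along z, XY-mask fill 47/64): 376 voxels remain
carve view 2 (along x, YZ-mask fill 37/64): 215 voxels remain

215 voxels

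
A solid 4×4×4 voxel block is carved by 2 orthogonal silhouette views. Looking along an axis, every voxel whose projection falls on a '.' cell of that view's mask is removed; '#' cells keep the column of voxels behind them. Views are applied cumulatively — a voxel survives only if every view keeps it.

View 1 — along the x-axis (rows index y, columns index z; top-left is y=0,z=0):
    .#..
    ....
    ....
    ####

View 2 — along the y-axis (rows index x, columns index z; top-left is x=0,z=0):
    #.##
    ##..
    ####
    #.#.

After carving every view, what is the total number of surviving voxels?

before carving: 64 voxels (4×4×4)
carve view 1 (along x, YZ-mask fill 5/16): 20 voxels remain
carve view 2 (along y, XZ-mask fill 11/16): 13 voxels remain

voxel count = 13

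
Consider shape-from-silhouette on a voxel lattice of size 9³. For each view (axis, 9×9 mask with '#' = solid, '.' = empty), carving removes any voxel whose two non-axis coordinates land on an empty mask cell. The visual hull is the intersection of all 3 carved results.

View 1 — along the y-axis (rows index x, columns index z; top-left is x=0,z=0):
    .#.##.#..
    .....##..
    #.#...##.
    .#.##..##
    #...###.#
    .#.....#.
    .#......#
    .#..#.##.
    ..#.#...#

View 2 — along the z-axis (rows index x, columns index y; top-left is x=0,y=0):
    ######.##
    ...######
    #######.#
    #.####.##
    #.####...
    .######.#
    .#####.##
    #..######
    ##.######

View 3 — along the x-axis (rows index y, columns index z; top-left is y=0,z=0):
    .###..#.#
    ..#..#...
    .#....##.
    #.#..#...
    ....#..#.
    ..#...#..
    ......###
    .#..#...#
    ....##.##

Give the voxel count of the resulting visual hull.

before carving: 729 voxels (9×9×9)
[1] y-view keeps 31 columns → grid now 279
[2] z-view keeps 63 columns → grid now 216
[3] x-view keeps 27 columns → grid now 78

78 voxels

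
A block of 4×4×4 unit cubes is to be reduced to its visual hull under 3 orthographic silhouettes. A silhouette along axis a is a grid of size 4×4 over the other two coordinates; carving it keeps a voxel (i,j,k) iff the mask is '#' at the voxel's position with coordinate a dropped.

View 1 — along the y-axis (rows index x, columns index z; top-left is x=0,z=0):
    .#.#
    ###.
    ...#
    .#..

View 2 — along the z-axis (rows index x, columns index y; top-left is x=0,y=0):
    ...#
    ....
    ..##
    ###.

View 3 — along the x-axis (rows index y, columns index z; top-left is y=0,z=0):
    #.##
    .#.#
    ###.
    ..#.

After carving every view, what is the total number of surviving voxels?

|visual hull| = 2

start: 4×4×4 = 64 voxels
V1 y: intersect with XZ mask (7 set) -- 28 left
V2 z: intersect with XY mask (6 set) -- 7 left
V3 x: intersect with YZ mask (9 set) -- 2 left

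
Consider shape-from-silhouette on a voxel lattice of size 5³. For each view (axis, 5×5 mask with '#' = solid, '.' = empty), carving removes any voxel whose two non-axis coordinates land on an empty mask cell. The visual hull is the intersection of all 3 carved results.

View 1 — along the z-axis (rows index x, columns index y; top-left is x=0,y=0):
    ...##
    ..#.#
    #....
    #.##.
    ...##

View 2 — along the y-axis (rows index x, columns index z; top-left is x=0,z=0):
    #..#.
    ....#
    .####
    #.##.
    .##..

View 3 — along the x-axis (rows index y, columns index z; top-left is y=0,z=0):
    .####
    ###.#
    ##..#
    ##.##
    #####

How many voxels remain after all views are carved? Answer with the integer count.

before carving: 125 voxels (5×5×5)
[1] z-view keeps 10 columns → grid now 50
[2] y-view keeps 12 columns → grid now 23
[3] x-view keeps 20 columns → grid now 18

remaining voxels: 18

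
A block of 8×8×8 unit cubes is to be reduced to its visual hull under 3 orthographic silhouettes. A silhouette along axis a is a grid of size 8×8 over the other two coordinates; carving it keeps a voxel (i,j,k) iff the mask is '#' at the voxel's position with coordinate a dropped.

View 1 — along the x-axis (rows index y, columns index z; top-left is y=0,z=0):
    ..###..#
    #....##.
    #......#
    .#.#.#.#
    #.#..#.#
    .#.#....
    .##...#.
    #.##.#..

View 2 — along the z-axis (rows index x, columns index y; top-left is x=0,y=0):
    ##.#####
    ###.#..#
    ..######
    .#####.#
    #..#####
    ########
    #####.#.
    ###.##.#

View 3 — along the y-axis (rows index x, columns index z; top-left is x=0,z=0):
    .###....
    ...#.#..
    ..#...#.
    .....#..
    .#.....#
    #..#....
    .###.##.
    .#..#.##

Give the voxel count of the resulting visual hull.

voxel count = 56

before carving: 512 voxels (8×8×8)
after view 1 [x-axis, 26 of 64 cells solid] → remaining = 208
after view 2 [z-axis, 50 of 64 cells solid] → remaining = 165
after view 3 [y-axis, 21 of 64 cells solid] → remaining = 56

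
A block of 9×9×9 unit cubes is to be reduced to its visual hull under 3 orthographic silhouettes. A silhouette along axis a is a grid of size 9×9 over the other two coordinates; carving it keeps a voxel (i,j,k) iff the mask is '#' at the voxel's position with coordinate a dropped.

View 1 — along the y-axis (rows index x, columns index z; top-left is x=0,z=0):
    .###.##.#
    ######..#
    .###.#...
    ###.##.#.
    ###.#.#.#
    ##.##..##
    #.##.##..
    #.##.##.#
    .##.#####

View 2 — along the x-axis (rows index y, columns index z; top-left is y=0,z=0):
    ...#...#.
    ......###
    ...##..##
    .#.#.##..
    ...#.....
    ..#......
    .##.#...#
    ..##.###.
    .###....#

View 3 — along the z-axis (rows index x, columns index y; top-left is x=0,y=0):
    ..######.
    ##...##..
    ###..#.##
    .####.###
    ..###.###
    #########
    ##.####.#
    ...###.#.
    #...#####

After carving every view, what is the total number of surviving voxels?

|visual hull| = 108

before carving: 729 voxels (9×9×9)
after view 1 [y-axis, 53 of 81 cells solid] → remaining = 477
after view 2 [x-axis, 28 of 81 cells solid] → remaining = 164
after view 3 [z-axis, 55 of 81 cells solid] → remaining = 108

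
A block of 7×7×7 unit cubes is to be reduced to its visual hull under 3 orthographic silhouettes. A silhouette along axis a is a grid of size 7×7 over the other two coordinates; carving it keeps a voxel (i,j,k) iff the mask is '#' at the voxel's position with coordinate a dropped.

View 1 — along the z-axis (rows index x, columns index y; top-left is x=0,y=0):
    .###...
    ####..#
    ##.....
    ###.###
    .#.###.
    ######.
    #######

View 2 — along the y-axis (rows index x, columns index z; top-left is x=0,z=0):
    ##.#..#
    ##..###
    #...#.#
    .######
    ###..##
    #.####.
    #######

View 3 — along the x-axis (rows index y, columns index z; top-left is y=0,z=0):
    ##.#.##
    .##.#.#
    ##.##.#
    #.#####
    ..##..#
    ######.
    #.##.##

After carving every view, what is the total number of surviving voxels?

122 voxels

initial block: 7^3 = 343
after view 1 [z-axis, 33 of 49 cells solid] → remaining = 231
after view 2 [y-axis, 35 of 49 cells solid] → remaining = 178
after view 3 [x-axis, 34 of 49 cells solid] → remaining = 122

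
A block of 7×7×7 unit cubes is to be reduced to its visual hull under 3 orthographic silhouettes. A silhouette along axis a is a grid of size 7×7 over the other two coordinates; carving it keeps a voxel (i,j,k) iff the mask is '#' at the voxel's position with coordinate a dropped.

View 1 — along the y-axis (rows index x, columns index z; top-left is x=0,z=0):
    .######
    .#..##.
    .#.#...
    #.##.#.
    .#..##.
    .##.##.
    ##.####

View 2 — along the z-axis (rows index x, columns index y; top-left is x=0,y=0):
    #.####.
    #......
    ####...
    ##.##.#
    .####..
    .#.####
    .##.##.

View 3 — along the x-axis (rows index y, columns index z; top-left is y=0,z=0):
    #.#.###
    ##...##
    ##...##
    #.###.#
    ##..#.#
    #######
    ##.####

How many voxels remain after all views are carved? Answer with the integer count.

start: 7×7×7 = 343 voxels
V1 y: intersect with XZ mask (28 set) -- 196 left
V2 z: intersect with XY mask (28 set) -- 117 left
V3 x: intersect with YZ mask (35 set) -- 75 left

|visual hull| = 75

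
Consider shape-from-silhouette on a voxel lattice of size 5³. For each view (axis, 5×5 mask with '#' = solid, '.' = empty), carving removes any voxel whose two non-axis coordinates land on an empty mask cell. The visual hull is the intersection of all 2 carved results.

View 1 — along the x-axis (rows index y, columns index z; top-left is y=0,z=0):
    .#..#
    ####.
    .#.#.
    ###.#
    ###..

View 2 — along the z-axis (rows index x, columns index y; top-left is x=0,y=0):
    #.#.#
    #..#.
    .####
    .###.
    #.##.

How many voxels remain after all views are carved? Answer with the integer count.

|visual hull| = 44

start: 5×5×5 = 125 voxels
after view 1 [x-axis, 15 of 25 cells solid] → remaining = 75
after view 2 [z-axis, 15 of 25 cells solid] → remaining = 44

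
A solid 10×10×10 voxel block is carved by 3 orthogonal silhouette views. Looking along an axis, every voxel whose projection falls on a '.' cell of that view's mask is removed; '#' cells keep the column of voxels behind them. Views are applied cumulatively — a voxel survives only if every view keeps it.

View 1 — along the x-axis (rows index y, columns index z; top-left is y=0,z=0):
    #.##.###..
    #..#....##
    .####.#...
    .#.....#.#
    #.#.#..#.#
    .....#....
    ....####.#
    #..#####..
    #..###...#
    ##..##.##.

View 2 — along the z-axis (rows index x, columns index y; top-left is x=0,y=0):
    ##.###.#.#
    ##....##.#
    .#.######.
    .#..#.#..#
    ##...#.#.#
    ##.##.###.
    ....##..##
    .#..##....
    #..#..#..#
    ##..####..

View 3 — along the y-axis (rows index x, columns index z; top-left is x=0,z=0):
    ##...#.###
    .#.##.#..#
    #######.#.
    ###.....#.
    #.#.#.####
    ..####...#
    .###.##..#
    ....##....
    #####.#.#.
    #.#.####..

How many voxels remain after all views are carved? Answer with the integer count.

remaining voxels: 135

initial block: 10^3 = 1000
step 1: project along x, AND mask (46/100) → |grid| = 460
step 2: project along z, AND mask (52/100) → |grid| = 238
step 3: project along y, AND mask (56/100) → |grid| = 135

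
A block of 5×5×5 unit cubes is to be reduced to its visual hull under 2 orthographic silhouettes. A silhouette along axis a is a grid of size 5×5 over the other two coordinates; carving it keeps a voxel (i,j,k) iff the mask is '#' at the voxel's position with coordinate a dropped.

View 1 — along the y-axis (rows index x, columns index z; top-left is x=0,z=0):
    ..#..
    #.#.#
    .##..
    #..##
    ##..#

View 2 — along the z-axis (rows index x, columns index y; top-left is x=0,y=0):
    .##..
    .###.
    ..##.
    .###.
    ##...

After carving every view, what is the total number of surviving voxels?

remaining voxels: 30

full grid |V| = 125
  1. axis=1 (XZ plane), |mask|=12  ⇒  voxels=60
  2. axis=2 (XY plane), |mask|=12  ⇒  voxels=30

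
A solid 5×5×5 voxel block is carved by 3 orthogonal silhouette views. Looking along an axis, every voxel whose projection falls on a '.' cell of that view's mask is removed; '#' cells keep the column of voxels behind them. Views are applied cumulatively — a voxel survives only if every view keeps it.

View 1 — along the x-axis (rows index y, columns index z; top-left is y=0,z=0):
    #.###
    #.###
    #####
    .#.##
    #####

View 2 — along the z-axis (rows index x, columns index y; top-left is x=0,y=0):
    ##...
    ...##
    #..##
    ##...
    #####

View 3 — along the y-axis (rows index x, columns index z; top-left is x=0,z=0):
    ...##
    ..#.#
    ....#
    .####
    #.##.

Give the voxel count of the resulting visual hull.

remaining voxels: 29

initial block: 5^3 = 125
after view 1 [x-axis, 21 of 25 cells solid] → remaining = 105
after view 2 [z-axis, 14 of 25 cells solid] → remaining = 57
after view 3 [y-axis, 12 of 25 cells solid] → remaining = 29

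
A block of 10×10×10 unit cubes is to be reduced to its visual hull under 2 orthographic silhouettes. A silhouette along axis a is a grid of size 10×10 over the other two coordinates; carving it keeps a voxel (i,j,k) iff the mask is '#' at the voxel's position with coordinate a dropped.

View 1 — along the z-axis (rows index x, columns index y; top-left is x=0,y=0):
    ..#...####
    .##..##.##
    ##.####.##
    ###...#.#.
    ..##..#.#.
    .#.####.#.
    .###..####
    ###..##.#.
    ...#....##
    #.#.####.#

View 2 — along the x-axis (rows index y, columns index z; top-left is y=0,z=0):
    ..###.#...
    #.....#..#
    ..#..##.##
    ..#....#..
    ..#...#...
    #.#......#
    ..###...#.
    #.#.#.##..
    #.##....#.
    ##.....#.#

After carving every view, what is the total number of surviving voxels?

|visual hull| = 211

full grid |V| = 1000
[1] z-view keeps 57 columns → grid now 570
[2] x-view keeps 36 columns → grid now 211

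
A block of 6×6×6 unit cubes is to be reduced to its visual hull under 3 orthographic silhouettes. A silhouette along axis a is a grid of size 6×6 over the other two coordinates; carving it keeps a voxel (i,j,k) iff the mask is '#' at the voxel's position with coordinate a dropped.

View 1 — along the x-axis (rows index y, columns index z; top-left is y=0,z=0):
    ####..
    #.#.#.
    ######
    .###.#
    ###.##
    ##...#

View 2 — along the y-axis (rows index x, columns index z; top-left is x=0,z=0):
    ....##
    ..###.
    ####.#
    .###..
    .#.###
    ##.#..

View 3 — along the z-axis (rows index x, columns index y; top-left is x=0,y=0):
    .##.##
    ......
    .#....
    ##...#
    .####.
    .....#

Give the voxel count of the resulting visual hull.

full grid |V| = 216
step 1: project along x, AND mask (25/36) → |grid| = 150
step 2: project along y, AND mask (20/36) → |grid| = 81
step 3: project along z, AND mask (13/36) → |grid| = 26

26 voxels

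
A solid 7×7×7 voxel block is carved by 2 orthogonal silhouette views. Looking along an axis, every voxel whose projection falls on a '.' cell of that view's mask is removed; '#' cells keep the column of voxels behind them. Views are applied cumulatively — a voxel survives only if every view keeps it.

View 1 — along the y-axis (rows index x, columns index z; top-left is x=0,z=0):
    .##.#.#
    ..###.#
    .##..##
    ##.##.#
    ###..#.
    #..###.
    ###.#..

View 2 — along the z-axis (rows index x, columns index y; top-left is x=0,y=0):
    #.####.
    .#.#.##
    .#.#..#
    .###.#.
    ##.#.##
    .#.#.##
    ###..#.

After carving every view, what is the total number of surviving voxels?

|visual hull| = 120

full grid |V| = 343
V1 y: intersect with XZ mask (29 set) -- 203 left
V2 z: intersect with XY mask (29 set) -- 120 left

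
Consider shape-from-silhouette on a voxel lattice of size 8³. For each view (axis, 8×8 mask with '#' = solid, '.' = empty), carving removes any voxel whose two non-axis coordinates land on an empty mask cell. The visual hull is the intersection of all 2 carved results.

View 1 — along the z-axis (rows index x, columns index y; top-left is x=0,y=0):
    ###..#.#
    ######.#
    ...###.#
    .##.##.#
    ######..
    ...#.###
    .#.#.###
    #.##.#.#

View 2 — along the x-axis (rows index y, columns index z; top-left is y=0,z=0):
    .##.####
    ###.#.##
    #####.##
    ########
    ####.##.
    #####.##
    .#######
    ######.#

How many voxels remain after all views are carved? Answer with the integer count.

initial block: 8^3 = 512
step 1: project along z, AND mask (41/64) → |grid| = 328
step 2: project along x, AND mask (54/64) → |grid| = 280

280 voxels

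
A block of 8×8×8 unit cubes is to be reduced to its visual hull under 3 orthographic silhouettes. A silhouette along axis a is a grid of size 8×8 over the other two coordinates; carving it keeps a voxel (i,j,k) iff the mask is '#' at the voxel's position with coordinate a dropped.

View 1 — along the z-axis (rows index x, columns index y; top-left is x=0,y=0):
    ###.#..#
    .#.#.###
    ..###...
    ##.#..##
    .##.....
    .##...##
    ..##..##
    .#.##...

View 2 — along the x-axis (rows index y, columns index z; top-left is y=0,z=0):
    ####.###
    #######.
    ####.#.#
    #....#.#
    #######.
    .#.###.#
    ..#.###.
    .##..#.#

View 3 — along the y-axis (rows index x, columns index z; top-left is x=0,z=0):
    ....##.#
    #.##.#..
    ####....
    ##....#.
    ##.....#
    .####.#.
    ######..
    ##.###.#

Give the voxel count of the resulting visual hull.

remaining voxels: 84

initial block: 8^3 = 512
step 1: project along z, AND mask (31/64) → |grid| = 248
step 2: project along x, AND mask (43/64) → |grid| = 163
step 3: project along y, AND mask (34/64) → |grid| = 84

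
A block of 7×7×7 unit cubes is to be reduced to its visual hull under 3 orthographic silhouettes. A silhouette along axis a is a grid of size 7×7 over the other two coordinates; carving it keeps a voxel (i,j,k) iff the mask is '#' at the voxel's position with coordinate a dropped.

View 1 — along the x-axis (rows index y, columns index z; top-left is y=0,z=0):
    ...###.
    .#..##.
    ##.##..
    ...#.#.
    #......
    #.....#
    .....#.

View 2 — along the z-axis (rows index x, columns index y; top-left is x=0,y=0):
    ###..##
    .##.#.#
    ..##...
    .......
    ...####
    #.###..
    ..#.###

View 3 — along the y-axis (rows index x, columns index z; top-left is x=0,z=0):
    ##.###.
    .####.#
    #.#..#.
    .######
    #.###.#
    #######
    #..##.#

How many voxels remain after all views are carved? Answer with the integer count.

remaining voxels: 39

initial block: 7^3 = 343
  1. axis=0 (YZ plane), |mask|=16  ⇒  voxels=112
  2. axis=2 (XY plane), |mask|=23  ⇒  voxels=52
  3. axis=1 (XZ plane), |mask|=35  ⇒  voxels=39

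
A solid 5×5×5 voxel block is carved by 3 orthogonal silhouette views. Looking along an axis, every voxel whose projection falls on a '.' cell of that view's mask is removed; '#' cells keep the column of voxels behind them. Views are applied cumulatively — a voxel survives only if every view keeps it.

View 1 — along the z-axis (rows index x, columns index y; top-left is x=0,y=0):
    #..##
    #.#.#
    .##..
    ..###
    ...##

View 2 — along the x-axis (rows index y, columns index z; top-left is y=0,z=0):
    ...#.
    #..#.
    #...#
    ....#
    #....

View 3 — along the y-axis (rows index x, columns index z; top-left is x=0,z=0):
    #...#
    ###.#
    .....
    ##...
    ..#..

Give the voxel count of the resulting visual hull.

start: 5×5×5 = 125 voxels
carve view 1 (along z, XY-mask fill 13/25): 65 voxels remain
carve view 2 (along x, YZ-mask fill 7/25): 17 voxels remain
carve view 3 (along y, XZ-mask fill 9/25): 7 voxels remain

|visual hull| = 7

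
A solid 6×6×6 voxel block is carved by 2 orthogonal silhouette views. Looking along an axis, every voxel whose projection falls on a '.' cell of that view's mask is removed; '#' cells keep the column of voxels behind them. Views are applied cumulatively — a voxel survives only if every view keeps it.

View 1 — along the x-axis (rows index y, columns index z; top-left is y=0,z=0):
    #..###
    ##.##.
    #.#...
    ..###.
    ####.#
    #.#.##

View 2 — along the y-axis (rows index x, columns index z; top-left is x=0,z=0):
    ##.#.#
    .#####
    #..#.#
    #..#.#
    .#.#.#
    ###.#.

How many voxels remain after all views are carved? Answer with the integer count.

start: 6×6×6 = 216 voxels
after view 1 [x-axis, 22 of 36 cells solid] → remaining = 132
after view 2 [y-axis, 22 of 36 cells solid] → remaining = 79

remaining voxels: 79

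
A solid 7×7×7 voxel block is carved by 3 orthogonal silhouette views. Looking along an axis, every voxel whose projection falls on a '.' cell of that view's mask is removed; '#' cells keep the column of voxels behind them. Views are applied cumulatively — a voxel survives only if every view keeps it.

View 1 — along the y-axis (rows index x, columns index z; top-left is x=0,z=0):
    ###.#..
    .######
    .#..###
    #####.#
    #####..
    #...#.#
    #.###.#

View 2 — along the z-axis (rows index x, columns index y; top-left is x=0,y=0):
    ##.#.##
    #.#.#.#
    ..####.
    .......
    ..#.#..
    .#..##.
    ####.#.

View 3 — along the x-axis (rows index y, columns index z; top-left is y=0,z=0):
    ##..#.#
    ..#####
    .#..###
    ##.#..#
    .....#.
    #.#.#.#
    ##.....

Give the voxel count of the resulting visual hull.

53 voxels

before carving: 343 voxels (7×7×7)
  1. axis=1 (XZ plane), |mask|=33  ⇒  voxels=231
  2. axis=2 (XY plane), |mask|=23  ⇒  voxels=104
  3. axis=0 (YZ plane), |mask|=24  ⇒  voxels=53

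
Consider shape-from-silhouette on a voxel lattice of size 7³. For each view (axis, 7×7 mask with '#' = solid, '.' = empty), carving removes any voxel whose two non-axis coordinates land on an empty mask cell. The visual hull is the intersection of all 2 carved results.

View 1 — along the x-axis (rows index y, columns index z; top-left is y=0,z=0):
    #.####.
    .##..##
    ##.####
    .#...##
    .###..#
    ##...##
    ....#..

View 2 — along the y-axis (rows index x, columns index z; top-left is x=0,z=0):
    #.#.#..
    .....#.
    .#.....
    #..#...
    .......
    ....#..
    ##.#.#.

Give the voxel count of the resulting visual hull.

remaining voxels: 44

before carving: 343 voxels (7×7×7)
step 1: project along x, AND mask (27/49) → |grid| = 189
step 2: project along y, AND mask (12/49) → |grid| = 44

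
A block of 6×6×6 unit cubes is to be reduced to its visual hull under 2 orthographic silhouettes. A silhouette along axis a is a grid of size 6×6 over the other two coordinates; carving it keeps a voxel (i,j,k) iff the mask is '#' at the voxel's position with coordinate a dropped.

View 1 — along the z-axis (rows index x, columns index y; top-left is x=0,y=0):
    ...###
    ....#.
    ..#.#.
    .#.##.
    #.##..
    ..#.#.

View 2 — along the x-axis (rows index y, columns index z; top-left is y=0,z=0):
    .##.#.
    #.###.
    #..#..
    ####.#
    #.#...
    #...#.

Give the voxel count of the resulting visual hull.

40 voxels

before carving: 216 voxels (6×6×6)
V1 z: intersect with XY mask (14 set) -- 84 left
V2 x: intersect with YZ mask (18 set) -- 40 left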